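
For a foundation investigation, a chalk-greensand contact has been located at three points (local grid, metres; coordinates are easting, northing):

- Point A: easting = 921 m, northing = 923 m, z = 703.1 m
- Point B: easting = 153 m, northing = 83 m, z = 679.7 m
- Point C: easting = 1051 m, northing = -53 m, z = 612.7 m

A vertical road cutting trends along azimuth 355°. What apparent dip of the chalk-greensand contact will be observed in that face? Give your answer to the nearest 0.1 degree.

Let the plane be z = a·easting + b·northing + c.
Point B−Point A: −768a − 840b = −23.4;  Point C−Point A: 130a − 976b = −90.4.
Solving gives a = −0.06183, b = 0.08439.
Unit vector along 355° is (sin 355°, cos 355°) = (-0.0872, 0.9962).
Slope in that direction = a·(-0.0872) + b·(0.9962) = 0.08946.
Apparent dip = arctan|0.08946| = 5.1° (true dip is 6.0°, so apparent ≤ true as expected).

5.1°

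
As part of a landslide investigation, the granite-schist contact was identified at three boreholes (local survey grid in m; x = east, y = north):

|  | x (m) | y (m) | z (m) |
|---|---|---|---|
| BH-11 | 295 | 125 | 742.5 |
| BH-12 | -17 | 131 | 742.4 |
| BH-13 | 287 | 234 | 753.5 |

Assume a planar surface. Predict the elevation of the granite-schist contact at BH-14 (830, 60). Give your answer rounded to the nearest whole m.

737 m

Let the plane be z = a·x + b·y + c.
BH-12−BH-11: −312a + 6b = −0.1;  BH-13−BH-11: −8a + 109b = 11.
Solving gives a = 0.00226, b = 0.10108.
Then c = 742.5 − a·295 − b·125 = 729.20.
At (830, 60): z = 1.9 + 6.1 + 729.20 = 737.1 m.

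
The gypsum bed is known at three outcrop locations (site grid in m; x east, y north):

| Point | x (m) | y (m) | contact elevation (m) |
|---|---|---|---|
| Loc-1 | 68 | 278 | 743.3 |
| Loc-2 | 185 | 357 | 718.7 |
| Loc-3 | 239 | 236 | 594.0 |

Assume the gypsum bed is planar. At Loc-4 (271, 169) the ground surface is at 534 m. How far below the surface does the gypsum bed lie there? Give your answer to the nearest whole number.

Two edge vectors: Loc-1→Loc-2 = (117, 79, -24.6), Loc-1→Loc-3 = (171, -42, -149.3).
Normal n = (Loc-1→Loc-2) × (Loc-1→Loc-3) = (-12827.9, 13261.5, -18423).
So ∂z/∂x = −n_x/n_z = −0.69630 and ∂z/∂y = −n_y/n_z = 0.71983.
Intercept c from Loc-1: 743.3 + 47.35 − 200.11 = 590.53.
At (271, 169): z_contact = −188.7 + 121.7 + 590.53 = 523.5 m.
Depth below ground = 534 − 523.5 = 11 m.

11 m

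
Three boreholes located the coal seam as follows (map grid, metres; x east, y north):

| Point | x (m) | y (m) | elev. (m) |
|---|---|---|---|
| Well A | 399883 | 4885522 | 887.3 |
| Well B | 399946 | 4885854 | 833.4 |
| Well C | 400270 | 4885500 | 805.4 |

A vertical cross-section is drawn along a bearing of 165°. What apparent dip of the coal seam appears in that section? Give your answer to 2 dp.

3.45°

Let the plane be z = a·x + b·y + c.
Well B−Well A: 63a + 332b = −53.9;  Well C−Well A: 387a − 22b = −81.9.
Solving gives a = −0.21850, b = −0.12089.
Unit vector along 165° is (sin 165°, cos 165°) = (0.2588, -0.9659).
Slope in that direction = a·(0.2588) + b·(-0.9659) = 0.06022.
Apparent dip = arctan|0.06022| = 3.45° (true dip is 14.0°, so apparent ≤ true as expected).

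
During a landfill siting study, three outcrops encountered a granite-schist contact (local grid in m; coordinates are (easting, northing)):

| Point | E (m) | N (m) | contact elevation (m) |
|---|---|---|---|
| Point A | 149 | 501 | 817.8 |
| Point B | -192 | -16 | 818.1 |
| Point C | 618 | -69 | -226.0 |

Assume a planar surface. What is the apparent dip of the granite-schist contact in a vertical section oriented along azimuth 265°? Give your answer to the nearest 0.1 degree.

Two edge vectors: Point A→Point B = (-341, -517, 0.3), Point A→Point C = (469, -570, -1043.8).
Normal n = (Point A→Point B) × (Point A→Point C) = (539815.6, -355795.1, 436843).
So ∂z/∂E = −n_x/n_z = −1.23572 and ∂z/∂N = −n_y/n_z = 0.81447.
Unit vector along 265° is (sin 265°, cos 265°) = (-0.9962, -0.0872).
Slope in that direction = a·(-0.9962) + b·(-0.0872) = 1.16003.
Apparent dip = arctan|1.16003| = 49.2° (true dip is 56.0°, so apparent ≤ true as expected).

49.2°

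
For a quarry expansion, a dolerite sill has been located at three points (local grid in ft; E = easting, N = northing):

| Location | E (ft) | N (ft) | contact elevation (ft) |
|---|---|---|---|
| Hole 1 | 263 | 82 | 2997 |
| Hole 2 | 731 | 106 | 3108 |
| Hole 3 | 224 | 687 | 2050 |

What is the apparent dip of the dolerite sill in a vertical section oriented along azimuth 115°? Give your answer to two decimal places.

43.22°

Let the plane be z = a·E + b·N + c.
Hole 2−Hole 1: 468a + 24b = 111;  Hole 3−Hole 1: −39a + 605b = −947.
Solving gives a = 0.31640, b = −1.54489.
Unit vector along 115° is (sin 115°, cos 115°) = (0.9063, -0.4226).
Slope in that direction = a·(0.9063) + b·(-0.4226) = 0.93966.
Apparent dip = arctan|0.93966| = 43.22° (true dip is 57.6°, so apparent ≤ true as expected).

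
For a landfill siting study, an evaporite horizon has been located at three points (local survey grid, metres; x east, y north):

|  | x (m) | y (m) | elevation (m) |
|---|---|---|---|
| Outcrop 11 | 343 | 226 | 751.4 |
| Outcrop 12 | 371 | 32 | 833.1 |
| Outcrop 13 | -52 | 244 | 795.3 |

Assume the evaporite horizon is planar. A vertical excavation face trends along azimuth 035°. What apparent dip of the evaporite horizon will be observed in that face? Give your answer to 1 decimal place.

23.5°

Two edge vectors: Outcrop 11→Outcrop 12 = (28, -194, 81.7), Outcrop 11→Outcrop 13 = (-395, 18, 43.9).
Normal n = (Outcrop 11→Outcrop 12) × (Outcrop 11→Outcrop 13) = (-9987.2, -33500.7, -76126).
So ∂z/∂x = −n_x/n_z = −0.13119 and ∂z/∂y = −n_y/n_z = −0.44007.
Unit vector along 035° is (sin 35°, cos 35°) = (0.5736, 0.8192).
Slope in that direction = a·(0.5736) + b·(0.8192) = −0.43573.
Apparent dip = arctan|0.43573| = 23.5° (true dip is 24.7°, so apparent ≤ true as expected).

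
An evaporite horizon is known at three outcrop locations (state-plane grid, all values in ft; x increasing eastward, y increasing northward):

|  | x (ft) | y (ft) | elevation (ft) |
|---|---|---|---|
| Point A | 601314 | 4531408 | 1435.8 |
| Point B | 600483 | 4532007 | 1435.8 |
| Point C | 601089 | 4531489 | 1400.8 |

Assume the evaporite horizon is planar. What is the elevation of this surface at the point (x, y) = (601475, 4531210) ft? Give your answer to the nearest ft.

1400 ft

Let the plane be z = a·x + b·y + c.
Point B−Point A: −831a + 599b = 0;  Point C−Point A: −225a + 81b = −35.
Solving gives a = 0.31075833, b = 0.43111882.
Then c = 1435.8 − a·601314 − b·4531408 = −2139002.80.
At (601475, 4531210): z = 186913.4 + 1953489.9 − 2139002.80 = 1400.5 ft.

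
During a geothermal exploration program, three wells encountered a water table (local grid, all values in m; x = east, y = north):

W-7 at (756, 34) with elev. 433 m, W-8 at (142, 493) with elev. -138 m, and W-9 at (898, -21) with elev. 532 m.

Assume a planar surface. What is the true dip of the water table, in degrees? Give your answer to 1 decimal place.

Let the plane be z = a·x + b·y + c.
W-8−W-7: −614a + 459b = −571;  W-9−W-7: 142a − 55b = 99.
Solving gives a = 0.44689, b = −0.64620.
Gradient magnitude |∇z| = √(a² + b²) = √(0.19971 + 0.41758) = 0.78568.
True dip = arctan(0.78568) = 38.2°, dipping toward NW (azimuth ≈ 325°).

38.2°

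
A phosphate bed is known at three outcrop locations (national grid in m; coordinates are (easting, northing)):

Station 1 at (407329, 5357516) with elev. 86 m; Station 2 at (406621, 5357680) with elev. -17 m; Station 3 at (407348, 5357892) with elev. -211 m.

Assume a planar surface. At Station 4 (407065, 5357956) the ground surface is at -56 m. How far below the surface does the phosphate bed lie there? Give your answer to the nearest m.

Two edge vectors: Station 1→Station 2 = (-708, 164, -103), Station 1→Station 3 = (19, 376, -297).
Normal n = (Station 1→Station 2) × (Station 1→Station 3) = (-9980, -212233, -269324).
So ∂z/∂E = −n_x/n_z = −0.03705574 and ∂z/∂N = −n_y/n_z = −0.78802112.
Intercept c from Station 1: 86 + 15093.88 + 4221835.76 = 4237015.63.
At (407065, 5357956): z_contact = −15084.1 − 4222182.5 + 4237015.63 = -250.9 m.
Depth below ground = -56 − (-250.9) = 195 m.

195 m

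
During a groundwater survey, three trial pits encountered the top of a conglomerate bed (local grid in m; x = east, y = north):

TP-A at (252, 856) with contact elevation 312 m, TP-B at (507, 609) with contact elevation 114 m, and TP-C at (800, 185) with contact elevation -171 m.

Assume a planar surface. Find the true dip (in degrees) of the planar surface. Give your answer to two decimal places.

29.19°

Two edge vectors: TP-A→TP-B = (255, -247, -198), TP-A→TP-C = (548, -671, -483).
Normal n = (TP-A→TP-B) × (TP-A→TP-C) = (-13557, 14661, -35749).
So ∂z/∂x = −n_x/n_z = −0.37923 and ∂z/∂y = −n_y/n_z = 0.41011.
Gradient magnitude |∇z| = √(a² + b²) = √(0.14381 + 0.16819) = 0.55857.
True dip = arctan(0.55857) = 29.19°, dipping toward SE (azimuth ≈ 137°).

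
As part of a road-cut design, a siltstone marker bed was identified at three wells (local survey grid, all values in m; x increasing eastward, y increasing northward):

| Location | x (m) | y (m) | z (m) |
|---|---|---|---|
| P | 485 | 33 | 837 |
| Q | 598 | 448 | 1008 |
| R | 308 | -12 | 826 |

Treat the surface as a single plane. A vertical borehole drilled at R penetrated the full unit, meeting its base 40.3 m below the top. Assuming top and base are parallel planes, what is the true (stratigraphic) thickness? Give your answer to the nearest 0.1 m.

Let the plane be z = a·x + b·y + c.
Q−P: 113a + 415b = 171;  R−P: −177a − 45b = −11.
Solving gives a = −0.04578, b = 0.42451.
|∇z| = √(a²+b²) = 0.42698, so dip δ = arctan(0.42698) = 23.12°.
True thickness = vertical thickness × cos δ = 40.3 × cos 23.12° = 37.1 m.

37.1 m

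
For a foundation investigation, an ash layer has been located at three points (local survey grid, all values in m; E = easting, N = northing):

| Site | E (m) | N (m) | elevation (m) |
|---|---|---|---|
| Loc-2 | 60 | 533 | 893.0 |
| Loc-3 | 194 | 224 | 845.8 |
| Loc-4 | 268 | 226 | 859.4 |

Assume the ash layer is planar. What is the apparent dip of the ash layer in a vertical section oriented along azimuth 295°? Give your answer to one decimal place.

Two edge vectors: Loc-2→Loc-3 = (134, -309, -47.2), Loc-2→Loc-4 = (208, -307, -33.6).
Normal n = (Loc-2→Loc-3) × (Loc-2→Loc-4) = (-4108, -5315.2, 23134).
So ∂z/∂E = −n_x/n_z = 0.17757 and ∂z/∂N = −n_y/n_z = 0.22976.
Unit vector along 295° is (sin 295°, cos 295°) = (-0.9063, 0.4226).
Slope in that direction = a·(-0.9063) + b·(0.4226) = −0.06384.
Apparent dip = arctan|0.06384| = 3.7° (true dip is 16.2°, so apparent ≤ true as expected).

3.7°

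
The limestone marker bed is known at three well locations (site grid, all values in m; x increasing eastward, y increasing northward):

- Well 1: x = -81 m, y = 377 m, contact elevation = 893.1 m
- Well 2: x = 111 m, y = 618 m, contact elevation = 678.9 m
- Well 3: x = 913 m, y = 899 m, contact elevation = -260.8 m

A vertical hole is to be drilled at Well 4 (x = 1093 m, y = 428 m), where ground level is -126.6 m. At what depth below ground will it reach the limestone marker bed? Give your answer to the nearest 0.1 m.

378.2 m

Let the plane be z = a·x + b·y + c.
Well 2−Well 1: 192a + 241b = −214.2;  Well 3−Well 1: 994a + 522b = −1153.9.
Solving gives a = −1.193408, b = 0.061968.
Then c = 893.1 − a·-81 − b·377 = 773.07.
At (1093, 428): z_contact = −1304.39 + 26.52 + 773.07 = -504.80 m.
Depth below ground = -126.6 − (-504.80) = 378.2 m.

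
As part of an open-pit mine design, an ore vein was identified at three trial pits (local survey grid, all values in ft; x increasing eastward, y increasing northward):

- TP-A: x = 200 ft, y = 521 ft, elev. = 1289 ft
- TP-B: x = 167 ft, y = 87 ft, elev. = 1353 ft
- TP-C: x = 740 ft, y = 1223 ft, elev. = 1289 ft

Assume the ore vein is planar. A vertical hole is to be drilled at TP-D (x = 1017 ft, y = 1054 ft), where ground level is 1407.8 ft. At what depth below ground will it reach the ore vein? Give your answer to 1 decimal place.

Let the plane be z = a·x + b·y + c.
TP-B−TP-A: −33a − 434b = 64;  TP-C−TP-A: 540a + 702b = 0.
Solving gives a = 0.212733, b = −0.163641.
Then c = 1289 − a·200 − b·521 = 1331.71.
At (1017, 1054): z_contact = 216.35 − 172.48 + 1331.71 = 1375.58 ft.
Depth below ground = 1407.8 − 1375.58 = 32.2 ft.

32.2 ft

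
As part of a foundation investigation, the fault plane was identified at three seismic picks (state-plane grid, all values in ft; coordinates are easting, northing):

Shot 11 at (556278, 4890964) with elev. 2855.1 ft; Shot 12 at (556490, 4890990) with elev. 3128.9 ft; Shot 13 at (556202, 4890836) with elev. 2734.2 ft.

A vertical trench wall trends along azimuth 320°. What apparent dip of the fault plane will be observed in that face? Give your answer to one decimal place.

Two edge vectors: Shot 11→Shot 12 = (212, 26, 273.8), Shot 11→Shot 13 = (-76, -128, -120.9).
Normal n = (Shot 11→Shot 12) × (Shot 11→Shot 13) = (31903, 4822, -25160).
So ∂z/∂easting = −n_x/n_z = 1.26800 and ∂z/∂northing = −n_y/n_z = 0.19165.
Unit vector along 320° is (sin 320°, cos 320°) = (-0.6428, 0.7660).
Slope in that direction = a·(-0.6428) + b·(0.7660) = −0.66824.
Apparent dip = arctan|0.66824| = 33.8° (true dip is 52.1°, so apparent ≤ true as expected).

33.8°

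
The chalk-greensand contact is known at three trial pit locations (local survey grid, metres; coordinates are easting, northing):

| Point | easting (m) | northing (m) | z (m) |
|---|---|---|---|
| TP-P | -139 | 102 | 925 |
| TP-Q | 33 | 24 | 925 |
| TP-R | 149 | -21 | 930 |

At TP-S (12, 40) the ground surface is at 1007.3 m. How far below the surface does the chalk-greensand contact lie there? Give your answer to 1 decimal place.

Let the plane be z = a·easting + b·northing + c.
TP-Q−TP-P: 172a − 78b = 0;  TP-R−TP-P: 288a − 123b = 5.
Solving gives a = 0.29817, b = 0.65749.
Then c = 925 − a·-139 − b·102 = 899.38.
At (12, 40): z_contact = 3.58 + 26.30 + 899.38 = 929.26 m.
Depth below ground = 1007.3 − 929.26 = 78.0 m.

78.0 m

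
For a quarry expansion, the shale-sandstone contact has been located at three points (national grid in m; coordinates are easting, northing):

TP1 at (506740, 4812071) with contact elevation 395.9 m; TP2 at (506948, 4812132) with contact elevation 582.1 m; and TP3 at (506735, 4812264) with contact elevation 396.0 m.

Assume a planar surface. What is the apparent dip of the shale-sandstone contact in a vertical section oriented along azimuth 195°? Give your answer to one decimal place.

Let the plane be z = a·easting + b·northing + c.
TP2−TP1: 208a + 61b = 186.2;  TP3−TP1: −5a + 193b = 0.1.
Solving gives a = 0.88829, b = 0.02353.
Unit vector along 195° is (sin 195°, cos 195°) = (-0.2588, -0.9659).
Slope in that direction = a·(-0.2588) + b·(-0.9659) = −0.25264.
Apparent dip = arctan|0.25264| = 14.2° (true dip is 41.6°, so apparent ≤ true as expected).

14.2°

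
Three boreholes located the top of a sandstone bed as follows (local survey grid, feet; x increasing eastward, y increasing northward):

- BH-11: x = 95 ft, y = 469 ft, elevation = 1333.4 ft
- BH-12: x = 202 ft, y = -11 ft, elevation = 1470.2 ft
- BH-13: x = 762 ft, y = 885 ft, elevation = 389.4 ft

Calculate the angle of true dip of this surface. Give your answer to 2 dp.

Two edge vectors: BH-11→BH-12 = (107, -480, 136.8), BH-11→BH-13 = (667, 416, -944).
Normal n = (BH-11→BH-12) × (BH-11→BH-13) = (396211.2, 192253.6, 364672).
So ∂z/∂x = −n_x/n_z = −1.08649 and ∂z/∂y = −n_y/n_z = −0.52720.
Gradient magnitude |∇z| = √(a² + b²) = √(1.18045 + 0.27794) = 1.20764.
True dip = arctan(1.20764) = 50.37°, dipping toward ENE (azimuth ≈ 064°).

50.37°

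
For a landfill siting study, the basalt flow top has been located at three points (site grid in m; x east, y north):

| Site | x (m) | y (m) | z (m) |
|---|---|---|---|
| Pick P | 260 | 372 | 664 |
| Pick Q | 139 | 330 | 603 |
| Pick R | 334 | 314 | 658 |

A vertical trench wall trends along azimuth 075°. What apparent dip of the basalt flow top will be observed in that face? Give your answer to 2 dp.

24.10°

Two edge vectors: Pick P→Pick Q = (-121, -42, -61), Pick P→Pick R = (74, -58, -6).
Normal n = (Pick P→Pick Q) × (Pick P→Pick R) = (-3286, -5240, 10126).
So ∂z/∂x = −n_x/n_z = 0.32451 and ∂z/∂y = −n_y/n_z = 0.51748.
Unit vector along 075° is (sin 75°, cos 75°) = (0.9659, 0.2588).
Slope in that direction = a·(0.9659) + b·(0.2588) = 0.44739.
Apparent dip = arctan|0.44739| = 24.10° (true dip is 31.4°, so apparent ≤ true as expected).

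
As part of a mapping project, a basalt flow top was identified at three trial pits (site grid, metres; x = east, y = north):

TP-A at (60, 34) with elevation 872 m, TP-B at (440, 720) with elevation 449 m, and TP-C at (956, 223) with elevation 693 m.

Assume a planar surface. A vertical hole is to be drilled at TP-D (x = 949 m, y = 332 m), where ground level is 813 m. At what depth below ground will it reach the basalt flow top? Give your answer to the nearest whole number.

Let the plane be z = a·x + b·y + c.
TP-B−TP-A: 380a + 686b = −423;  TP-C−TP-A: 896a + 189b = −179.
Solving gives a = −0.07893, b = −0.57289.
Then c = 872 − a·60 − b·34 = 896.21.
At (949, 332): z_contact = −74.9 − 190.2 + 896.21 = 631.1 m.
Depth below ground = 813 − 631.1 = 182 m.

182 m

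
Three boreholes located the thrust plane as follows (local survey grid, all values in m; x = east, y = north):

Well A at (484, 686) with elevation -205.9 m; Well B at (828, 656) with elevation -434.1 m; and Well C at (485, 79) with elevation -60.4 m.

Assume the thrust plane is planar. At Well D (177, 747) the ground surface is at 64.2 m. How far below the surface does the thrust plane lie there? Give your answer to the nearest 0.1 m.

74.7 m

Let the plane be z = a·x + b·y + c.
Well B−Well A: 344a − 30b = −228.2;  Well C−Well A: 1a − 607b = 145.5.
Solving gives a = −0.68437, b = −0.24083.
Then c = -205.9 − a·484 − b·686 = 290.55.
At (177, 747): z_contact = −121.13 − 179.90 + 290.55 = -10.49 m.
Depth below ground = 64.2 − (-10.49) = 74.7 m.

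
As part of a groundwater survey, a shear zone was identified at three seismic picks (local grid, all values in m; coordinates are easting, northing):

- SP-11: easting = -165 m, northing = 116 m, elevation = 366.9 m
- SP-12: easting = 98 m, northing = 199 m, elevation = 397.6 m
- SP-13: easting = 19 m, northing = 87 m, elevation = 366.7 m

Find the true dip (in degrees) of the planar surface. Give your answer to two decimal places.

14.14°

Two edge vectors: SP-11→SP-12 = (263, 83, 30.7), SP-11→SP-13 = (184, -29, -0.2).
Normal n = (SP-11→SP-12) × (SP-11→SP-13) = (873.7, 5701.4, -22899).
So ∂z/∂easting = −n_x/n_z = 0.03815 and ∂z/∂northing = −n_y/n_z = 0.24898.
Gradient magnitude |∇z| = √(a² + b²) = √(0.00146 + 0.06199) = 0.25189.
True dip = arctan(0.25189) = 14.14°, dipping toward S (azimuth ≈ 189°).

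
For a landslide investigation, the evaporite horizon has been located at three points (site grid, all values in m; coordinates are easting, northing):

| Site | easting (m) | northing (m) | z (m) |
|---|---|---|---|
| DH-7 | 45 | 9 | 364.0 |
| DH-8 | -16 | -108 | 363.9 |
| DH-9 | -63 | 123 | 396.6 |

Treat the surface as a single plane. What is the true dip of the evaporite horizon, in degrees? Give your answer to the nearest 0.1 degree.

12.4°

Let the plane be z = a·easting + b·northing + c.
DH-8−DH-7: −61a − 117b = −0.1;  DH-9−DH-7: −108a + 114b = 32.6.
Solving gives a = −0.19412, b = 0.10206.
Gradient magnitude |∇z| = √(a² + b²) = √(0.03768 + 0.01042) = 0.21931.
True dip = arctan(0.21931) = 12.4°, dipping toward ESE (azimuth ≈ 118°).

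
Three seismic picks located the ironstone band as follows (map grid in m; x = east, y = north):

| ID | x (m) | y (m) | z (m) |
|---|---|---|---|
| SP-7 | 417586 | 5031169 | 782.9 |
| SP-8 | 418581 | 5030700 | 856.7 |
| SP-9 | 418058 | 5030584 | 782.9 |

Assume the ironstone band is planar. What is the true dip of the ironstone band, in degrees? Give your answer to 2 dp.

Two edge vectors: SP-7→SP-8 = (995, -469, 73.8), SP-7→SP-9 = (472, -585, 0).
Normal n = (SP-7→SP-8) × (SP-7→SP-9) = (43173, 34833.6, -360707).
So ∂z/∂x = −n_x/n_z = 0.11969 and ∂z/∂y = −n_y/n_z = 0.09657.
Gradient magnitude |∇z| = √(a² + b²) = √(0.01433 + 0.00933) = 0.15379.
True dip = arctan(0.15379) = 8.74°, dipping toward SW (azimuth ≈ 231°).

8.74°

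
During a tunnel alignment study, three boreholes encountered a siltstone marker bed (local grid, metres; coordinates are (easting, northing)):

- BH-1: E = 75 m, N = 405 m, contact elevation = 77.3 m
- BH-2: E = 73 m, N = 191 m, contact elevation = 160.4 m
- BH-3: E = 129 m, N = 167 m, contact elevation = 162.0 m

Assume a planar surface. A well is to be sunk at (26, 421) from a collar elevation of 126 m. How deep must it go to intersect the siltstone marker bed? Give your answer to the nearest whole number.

48 m

Let the plane be z = a·E + b·N + c.
BH-2−BH-1: −2a − 214b = 83.1;  BH-3−BH-1: 54a − 238b = 84.7.
Solving gives a = −0.13730, b = −0.38703.
Then c = 77.3 − a·75 − b·405 = 244.35.
At (26, 421): z_contact = −3.6 − 162.9 + 244.35 = 77.8 m.
Depth below ground = 126 − 77.8 = 48 m.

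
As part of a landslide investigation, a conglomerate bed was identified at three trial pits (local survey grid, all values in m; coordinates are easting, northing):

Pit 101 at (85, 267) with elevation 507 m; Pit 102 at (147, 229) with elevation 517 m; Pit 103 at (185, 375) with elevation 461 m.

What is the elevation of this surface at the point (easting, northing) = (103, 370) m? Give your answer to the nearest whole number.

Let the plane be z = a·easting + b·northing + c.
Pit 102−Pit 101: 62a − 38b = 10;  Pit 103−Pit 101: 100a + 108b = −46.
Solving gives a = −0.06364, b = −0.36700.
Then c = 507 − a·85 − b·267 = 610.40.
At (103, 370): z = −6.6 − 135.8 + 610.40 = 468.1 m.

468 m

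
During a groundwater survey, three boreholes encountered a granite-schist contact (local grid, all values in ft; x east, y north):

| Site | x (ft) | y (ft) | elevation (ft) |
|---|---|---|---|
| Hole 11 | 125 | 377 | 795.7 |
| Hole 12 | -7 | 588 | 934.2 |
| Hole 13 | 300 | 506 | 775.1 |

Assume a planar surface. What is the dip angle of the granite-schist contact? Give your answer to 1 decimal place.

Two edge vectors: Hole 11→Hole 12 = (-132, 211, 138.5), Hole 11→Hole 13 = (175, 129, -20.6).
Normal n = (Hole 11→Hole 12) × (Hole 11→Hole 13) = (-22213.1, 21518.3, -53953).
So ∂z/∂x = −n_x/n_z = −0.41171 and ∂z/∂y = −n_y/n_z = 0.39883.
Gradient magnitude |∇z| = √(a² + b²) = √(0.16951 + 0.15907) = 0.57322.
True dip = arctan(0.57322) = 29.8°, dipping toward SE (azimuth ≈ 134°).

29.8°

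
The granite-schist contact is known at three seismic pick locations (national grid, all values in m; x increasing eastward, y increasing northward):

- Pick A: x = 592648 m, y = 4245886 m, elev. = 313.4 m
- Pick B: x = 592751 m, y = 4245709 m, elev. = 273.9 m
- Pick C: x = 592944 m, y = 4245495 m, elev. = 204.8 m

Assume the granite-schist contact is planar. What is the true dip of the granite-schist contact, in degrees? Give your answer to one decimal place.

Two edge vectors: Pick A→Pick B = (103, -177, -39.5), Pick A→Pick C = (296, -391, -108.6).
Normal n = (Pick A→Pick B) × (Pick A→Pick C) = (3777.7, -506.2, 12119).
So ∂z/∂x = −n_x/n_z = −0.31172 and ∂z/∂y = −n_y/n_z = 0.04177.
Gradient magnitude |∇z| = √(a² + b²) = √(0.09717 + 0.00174) = 0.31450.
True dip = arctan(0.31450) = 17.5°, dipping toward E (azimuth ≈ 098°).

17.5°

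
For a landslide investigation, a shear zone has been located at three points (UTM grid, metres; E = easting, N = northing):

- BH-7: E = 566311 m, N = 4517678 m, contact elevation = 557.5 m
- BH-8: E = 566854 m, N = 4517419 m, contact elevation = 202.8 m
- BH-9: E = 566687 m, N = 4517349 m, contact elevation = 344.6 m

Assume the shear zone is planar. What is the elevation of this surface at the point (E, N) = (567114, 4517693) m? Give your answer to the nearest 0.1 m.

Two edge vectors: BH-7→BH-8 = (543, -259, -354.7), BH-7→BH-9 = (376, -329, -212.9).
Normal n = (BH-7→BH-8) × (BH-7→BH-9) = (-61555.2, -17762.5, -81263).
So ∂z/∂E = −n_x/n_z = −0.757481265 and ∂z/∂N = −n_y/n_z = −0.218580412.
Intercept c from BH-7: 557.5 + 428969.97 + 987475.92 = 1417003.39.
At (567114, 4517693): z = −429578.2 − 987479.2 + 1417003.39 = -54.0 m.

-54.0 m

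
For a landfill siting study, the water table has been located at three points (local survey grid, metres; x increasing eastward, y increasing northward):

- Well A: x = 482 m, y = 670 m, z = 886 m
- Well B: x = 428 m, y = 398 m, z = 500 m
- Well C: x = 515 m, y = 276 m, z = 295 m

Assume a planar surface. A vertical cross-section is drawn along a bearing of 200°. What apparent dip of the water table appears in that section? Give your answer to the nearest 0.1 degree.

Two edge vectors: Well A→Well B = (-54, -272, -386), Well A→Well C = (33, -394, -591).
Normal n = (Well A→Well B) × (Well A→Well C) = (8668, -44652, 30252).
So ∂z/∂x = −n_x/n_z = −0.28653 and ∂z/∂y = −n_y/n_z = 1.47600.
Unit vector along 200° is (sin 200°, cos 200°) = (-0.3420, -0.9397).
Slope in that direction = a·(-0.3420) + b·(-0.9397) = −1.28899.
Apparent dip = arctan|1.28899| = 52.2° (true dip is 56.4°, so apparent ≤ true as expected).

52.2°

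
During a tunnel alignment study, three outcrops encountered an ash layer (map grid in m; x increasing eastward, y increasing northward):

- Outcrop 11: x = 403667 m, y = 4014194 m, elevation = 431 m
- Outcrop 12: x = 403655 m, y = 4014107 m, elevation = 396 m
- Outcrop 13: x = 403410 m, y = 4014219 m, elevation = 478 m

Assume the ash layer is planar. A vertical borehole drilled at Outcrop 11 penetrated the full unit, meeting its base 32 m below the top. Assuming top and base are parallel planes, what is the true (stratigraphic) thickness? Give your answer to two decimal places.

29.24 m

Two edge vectors: Outcrop 11→Outcrop 12 = (-12, -87, -35), Outcrop 11→Outcrop 13 = (-257, 25, 47).
Normal n = (Outcrop 11→Outcrop 12) × (Outcrop 11→Outcrop 13) = (-3214, 9559, -22659).
So ∂z/∂x = −n_x/n_z = −0.14184 and ∂z/∂y = −n_y/n_z = 0.42186.
|∇z| = √(a²+b²) = 0.44507, so dip δ = arctan(0.44507) = 23.99°.
True thickness = vertical thickness × cos δ = 32 × cos 23.99° = 29.24 m.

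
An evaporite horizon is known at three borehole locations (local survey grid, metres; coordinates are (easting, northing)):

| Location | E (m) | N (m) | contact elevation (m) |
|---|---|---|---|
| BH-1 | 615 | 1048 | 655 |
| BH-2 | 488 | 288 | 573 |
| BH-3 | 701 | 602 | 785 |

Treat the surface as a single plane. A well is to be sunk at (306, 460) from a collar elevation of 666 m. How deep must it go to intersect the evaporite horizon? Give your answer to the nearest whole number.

Two edge vectors: BH-1→BH-2 = (-127, -760, -82), BH-1→BH-3 = (86, -446, 130).
Normal n = (BH-1→BH-2) × (BH-1→BH-3) = (-135372, 9458, 122002).
So ∂z/∂E = −n_x/n_z = 1.10959 and ∂z/∂N = −n_y/n_z = −0.07752.
Intercept c from BH-1: 655 − 682.40 + 81.24 = 53.85.
At (306, 460): z_contact = 339.5 − 35.7 + 53.85 = 357.7 m.
Depth below ground = 666 − 357.7 = 308 m.

308 m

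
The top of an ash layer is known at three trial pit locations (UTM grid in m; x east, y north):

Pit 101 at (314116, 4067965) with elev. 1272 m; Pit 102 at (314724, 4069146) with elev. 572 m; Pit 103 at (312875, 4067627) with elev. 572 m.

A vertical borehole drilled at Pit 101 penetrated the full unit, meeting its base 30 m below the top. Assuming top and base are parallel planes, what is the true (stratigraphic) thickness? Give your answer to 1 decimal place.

Two edge vectors: Pit 101→Pit 102 = (608, 1181, -700), Pit 101→Pit 103 = (-1241, -338, -700).
Normal n = (Pit 101→Pit 102) × (Pit 101→Pit 103) = (-1063300, 1294300, 1260117).
So ∂z/∂x = −n_x/n_z = 0.84381 and ∂z/∂y = −n_y/n_z = −1.02713.
|∇z| = √(a²+b²) = 1.32929, so dip δ = arctan(1.32929) = 53.05°.
True thickness = vertical thickness × cos δ = 30 × cos 53.05° = 18.0 m.

18.0 m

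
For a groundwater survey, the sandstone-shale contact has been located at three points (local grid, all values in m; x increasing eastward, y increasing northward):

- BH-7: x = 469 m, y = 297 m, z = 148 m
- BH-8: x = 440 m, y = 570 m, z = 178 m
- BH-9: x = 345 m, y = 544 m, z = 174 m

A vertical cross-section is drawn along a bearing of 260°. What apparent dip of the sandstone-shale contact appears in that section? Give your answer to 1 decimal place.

1.8°

Let the plane be z = a·x + b·y + c.
BH-8−BH-7: −29a + 273b = 30;  BH-9−BH-7: −124a + 247b = 26.
Solving gives a = 0.01169, b = 0.11113.
Unit vector along 260° is (sin 260°, cos 260°) = (-0.9848, -0.1736).
Slope in that direction = a·(-0.9848) + b·(-0.1736) = −0.03081.
Apparent dip = arctan|0.03081| = 1.8° (true dip is 6.4°, so apparent ≤ true as expected).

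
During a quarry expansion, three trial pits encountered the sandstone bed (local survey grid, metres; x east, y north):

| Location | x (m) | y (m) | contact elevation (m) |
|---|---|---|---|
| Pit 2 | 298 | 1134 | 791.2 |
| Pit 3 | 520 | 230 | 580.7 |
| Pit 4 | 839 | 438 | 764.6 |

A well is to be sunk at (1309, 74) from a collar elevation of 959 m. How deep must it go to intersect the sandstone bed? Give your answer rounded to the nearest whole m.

140 m

Two edge vectors: Pit 2→Pit 3 = (222, -904, -210.5), Pit 2→Pit 4 = (541, -696, -26.6).
Normal n = (Pit 2→Pit 3) × (Pit 2→Pit 4) = (-122461.6, -107975.3, 334552).
So ∂z/∂x = −n_x/n_z = 0.36605 and ∂z/∂y = −n_y/n_z = 0.32275.
Intercept c from Pit 2: 791.2 − 109.08 − 365.99 = 316.12.
At (1309, 74): z_contact = 479.2 + 23.9 + 316.12 = 819.2 m.
Depth below ground = 959 − 819.2 = 140 m.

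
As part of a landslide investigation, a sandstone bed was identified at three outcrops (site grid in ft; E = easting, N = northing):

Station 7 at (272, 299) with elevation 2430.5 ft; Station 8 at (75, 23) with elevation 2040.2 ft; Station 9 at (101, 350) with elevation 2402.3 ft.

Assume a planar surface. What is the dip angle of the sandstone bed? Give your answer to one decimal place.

Two edge vectors: Station 7→Station 8 = (-197, -276, -390.3), Station 7→Station 9 = (-171, 51, -28.2).
Normal n = (Station 7→Station 8) × (Station 7→Station 9) = (27688.5, 61185.9, -57243).
So ∂z/∂E = −n_x/n_z = 0.48370 and ∂z/∂N = −n_y/n_z = 1.06888.
Gradient magnitude |∇z| = √(a² + b²) = √(0.23397 + 1.14250) = 1.17323.
True dip = arctan(1.17323) = 49.6°, dipping toward SSW (azimuth ≈ 204°).

49.6°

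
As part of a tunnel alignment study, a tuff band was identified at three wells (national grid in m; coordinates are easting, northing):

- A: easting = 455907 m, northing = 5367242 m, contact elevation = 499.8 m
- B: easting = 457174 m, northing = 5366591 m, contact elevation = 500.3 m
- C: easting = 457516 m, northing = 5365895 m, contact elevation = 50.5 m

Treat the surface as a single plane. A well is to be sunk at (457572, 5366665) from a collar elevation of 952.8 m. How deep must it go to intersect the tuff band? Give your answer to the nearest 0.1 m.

211.5 m

Let the plane be z = a·easting + b·northing + c.
B−A: 1267a − 651b = 0.5;  C−A: 1609a − 1347b = −449.3.
Solving gives a = 0.444739453, b = 0.864800133.
Then c = 499.8 − a·455907 − b·5367242 = −4843851.63.
At (457572, 5366665): z_contact = 203500.32 + 4641092.61 − 4843851.63 = 741.30 m.
Depth below ground = 952.8 − 741.30 = 211.5 m.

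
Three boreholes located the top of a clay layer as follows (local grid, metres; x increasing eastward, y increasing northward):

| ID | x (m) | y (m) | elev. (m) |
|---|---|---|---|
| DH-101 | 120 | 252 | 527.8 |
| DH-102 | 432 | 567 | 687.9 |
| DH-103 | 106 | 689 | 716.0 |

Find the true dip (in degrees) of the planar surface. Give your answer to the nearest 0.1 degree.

Two edge vectors: DH-101→DH-102 = (312, 315, 160.1), DH-101→DH-103 = (-14, 437, 188.2).
Normal n = (DH-101→DH-102) × (DH-101→DH-103) = (-10680.7, -60959.8, 140754).
So ∂z/∂x = −n_x/n_z = 0.07588 and ∂z/∂y = −n_y/n_z = 0.43309.
Gradient magnitude |∇z| = √(a² + b²) = √(0.00576 + 0.18757) = 0.43969.
True dip = arctan(0.43969) = 23.7°, dipping toward S (azimuth ≈ 190°).

23.7°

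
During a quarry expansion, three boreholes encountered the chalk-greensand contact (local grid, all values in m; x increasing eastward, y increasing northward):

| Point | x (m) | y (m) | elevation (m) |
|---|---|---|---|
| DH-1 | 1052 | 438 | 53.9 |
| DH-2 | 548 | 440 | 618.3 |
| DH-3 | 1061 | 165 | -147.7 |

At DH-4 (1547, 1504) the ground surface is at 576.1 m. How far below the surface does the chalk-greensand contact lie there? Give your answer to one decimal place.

327.2 m

Let the plane be z = a·x + b·y + c.
DH-2−DH-1: −504a + 2b = 564.4;  DH-3−DH-1: 9a − 273b = −201.6.
Solving gives a = −1.117057, b = 0.701635.
Then c = 53.9 − a·1052 − b·438 = 921.73.
At (1547, 1504): z_contact = −1728.09 + 1055.26 + 921.73 = 248.90 m.
Depth below ground = 576.1 − 248.90 = 327.2 m.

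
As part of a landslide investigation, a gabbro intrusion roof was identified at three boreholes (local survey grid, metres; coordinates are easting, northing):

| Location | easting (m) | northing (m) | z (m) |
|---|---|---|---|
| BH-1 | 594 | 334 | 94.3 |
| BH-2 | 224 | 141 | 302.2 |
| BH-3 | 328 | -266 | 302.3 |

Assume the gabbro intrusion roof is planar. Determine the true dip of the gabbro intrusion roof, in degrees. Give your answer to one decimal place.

Two edge vectors: BH-1→BH-2 = (-370, -193, 207.9), BH-1→BH-3 = (-266, -600, 208).
Normal n = (BH-1→BH-2) × (BH-1→BH-3) = (84596, 21658.6, 170662).
So ∂z/∂easting = −n_x/n_z = −0.49569 and ∂z/∂northing = −n_y/n_z = −0.12691.
Gradient magnitude |∇z| = √(a² + b²) = √(0.24571 + 0.01611) = 0.51168.
True dip = arctan(0.51168) = 27.1°, dipping toward ENE (azimuth ≈ 076°).

27.1°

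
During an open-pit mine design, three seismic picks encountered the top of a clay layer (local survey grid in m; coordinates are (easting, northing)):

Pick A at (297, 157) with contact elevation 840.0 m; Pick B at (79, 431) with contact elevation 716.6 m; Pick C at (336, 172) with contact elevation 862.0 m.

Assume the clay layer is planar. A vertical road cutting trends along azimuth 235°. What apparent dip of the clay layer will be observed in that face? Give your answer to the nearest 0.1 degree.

Two edge vectors: Pick A→Pick B = (-218, 274, -123.4), Pick A→Pick C = (39, 15, 22).
Normal n = (Pick A→Pick B) × (Pick A→Pick C) = (7879, -16.6, -13956).
So ∂z/∂E = −n_x/n_z = 0.56456 and ∂z/∂N = −n_y/n_z = −0.00119.
Unit vector along 235° is (sin 235°, cos 235°) = (-0.8192, -0.5736).
Slope in that direction = a·(-0.8192) + b·(-0.5736) = −0.46178.
Apparent dip = arctan|0.46178| = 24.8° (true dip is 29.4°, so apparent ≤ true as expected).

24.8°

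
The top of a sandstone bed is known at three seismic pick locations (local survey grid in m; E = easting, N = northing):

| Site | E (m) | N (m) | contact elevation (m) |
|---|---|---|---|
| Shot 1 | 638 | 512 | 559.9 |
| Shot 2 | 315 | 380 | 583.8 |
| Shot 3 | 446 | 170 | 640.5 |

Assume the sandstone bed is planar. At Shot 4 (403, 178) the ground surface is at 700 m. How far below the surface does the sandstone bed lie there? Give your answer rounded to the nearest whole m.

Two edge vectors: Shot 1→Shot 2 = (-323, -132, 23.9), Shot 1→Shot 3 = (-192, -342, 80.6).
Normal n = (Shot 1→Shot 2) × (Shot 1→Shot 3) = (-2465.4, 21445, 85122).
So ∂z/∂E = −n_x/n_z = 0.02896 and ∂z/∂N = −n_y/n_z = −0.25193.
Intercept c from Shot 1: 559.9 − 18.48 + 128.99 = 670.41.
At (403, 178): z_contact = 11.7 − 44.8 + 670.41 = 637.2 m.
Depth below ground = 700 − 637.2 = 63 m.

63 m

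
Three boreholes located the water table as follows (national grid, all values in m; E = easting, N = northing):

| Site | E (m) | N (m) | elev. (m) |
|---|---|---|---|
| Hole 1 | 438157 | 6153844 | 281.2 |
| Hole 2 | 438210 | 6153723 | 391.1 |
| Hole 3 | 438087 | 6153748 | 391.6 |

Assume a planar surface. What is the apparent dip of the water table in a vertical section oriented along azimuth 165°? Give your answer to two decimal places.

Two edge vectors: Hole 1→Hole 2 = (53, -121, 109.9), Hole 1→Hole 3 = (-70, -96, 110.4).
Normal n = (Hole 1→Hole 2) × (Hole 1→Hole 3) = (-2808, -13544.2, -13558).
So ∂z/∂E = −n_x/n_z = −0.20711 and ∂z/∂N = −n_y/n_z = −0.99898.
Unit vector along 165° is (sin 165°, cos 165°) = (0.2588, -0.9659).
Slope in that direction = a·(0.2588) + b·(-0.9659) = 0.91134.
Apparent dip = arctan|0.91134| = 42.34° (true dip is 45.6°, so apparent ≤ true as expected).

42.34°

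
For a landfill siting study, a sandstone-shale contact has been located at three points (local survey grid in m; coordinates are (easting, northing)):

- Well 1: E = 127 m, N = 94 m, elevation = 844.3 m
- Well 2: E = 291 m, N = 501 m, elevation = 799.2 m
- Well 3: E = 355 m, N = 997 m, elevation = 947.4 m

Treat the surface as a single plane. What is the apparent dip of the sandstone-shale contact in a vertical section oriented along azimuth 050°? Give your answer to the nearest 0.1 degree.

Let the plane be z = a·E + b·N + c.
Well 2−Well 1: 164a + 407b = −45.1;  Well 3−Well 1: 228a + 903b = 103.1.
Solving gives a = −1.49535, b = 0.49174.
Unit vector along 050° is (sin 50°, cos 50°) = (0.7660, 0.6428).
Slope in that direction = a·(0.7660) + b·(0.6428) = −0.82942.
Apparent dip = arctan|0.82942| = 39.7° (true dip is 57.6°, so apparent ≤ true as expected).

39.7°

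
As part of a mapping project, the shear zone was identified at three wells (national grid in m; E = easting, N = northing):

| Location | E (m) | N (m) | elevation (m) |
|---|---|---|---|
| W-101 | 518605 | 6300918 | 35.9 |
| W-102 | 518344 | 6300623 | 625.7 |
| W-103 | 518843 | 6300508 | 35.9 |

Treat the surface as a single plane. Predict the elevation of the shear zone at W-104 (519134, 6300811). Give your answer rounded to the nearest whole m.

Let the plane be z = a·E + b·N + c.
W-102−W-101: −261a − 295b = 589.8;  W-103−W-101: 238a − 410b = 0.
Solving gives a = −1.36450739, b = −0.79207990.
Then c = 35.9 − a·518605 − b·6300918 = 5698506.76.
At (519134, 6300811): z = −708362.2 − 4990745.8 + 5698506.76 = -601.2 m.

-601 m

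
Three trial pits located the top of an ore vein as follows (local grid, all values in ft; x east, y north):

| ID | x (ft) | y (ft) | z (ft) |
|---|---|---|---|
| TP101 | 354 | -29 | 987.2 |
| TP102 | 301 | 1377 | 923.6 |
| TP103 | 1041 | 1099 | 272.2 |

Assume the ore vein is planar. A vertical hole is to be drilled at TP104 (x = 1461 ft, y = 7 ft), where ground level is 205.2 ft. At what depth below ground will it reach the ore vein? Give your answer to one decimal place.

228.4 ft

Two edge vectors: TP101→TP102 = (-53, 1406, -63.6), TP101→TP103 = (687, 1128, -715).
Normal n = (TP101→TP102) × (TP101→TP103) = (-933549.2, -81588.2, -1025706).
So ∂z/∂x = −n_x/n_z = −0.910153 and ∂z/∂y = −n_y/n_z = −0.079543.
Intercept c from TP101: 987.2 + 322.19 − 2.31 = 1307.09.
At (1461, 7): z_contact = −1329.73 − 0.56 + 1307.09 = -23.20 ft.
Depth below ground = 205.2 − (-23.20) = 228.4 ft.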